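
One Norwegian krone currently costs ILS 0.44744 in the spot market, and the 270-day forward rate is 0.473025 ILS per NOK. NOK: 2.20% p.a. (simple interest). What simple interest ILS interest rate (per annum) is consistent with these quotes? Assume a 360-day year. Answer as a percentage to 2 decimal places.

T = 270/360 years.
F/S = 0.473025/0.44744 = 1.0571809 = (growth of ILS) / (growth of NOK).
The NOK side grows by 1 + 0.0220×270/360 = 1.016500.
So the ILS growth factor = 1.0746244.
r = (1.0746244 − 1)/(270/360) = 0.099499 → 9.95%.

9.95%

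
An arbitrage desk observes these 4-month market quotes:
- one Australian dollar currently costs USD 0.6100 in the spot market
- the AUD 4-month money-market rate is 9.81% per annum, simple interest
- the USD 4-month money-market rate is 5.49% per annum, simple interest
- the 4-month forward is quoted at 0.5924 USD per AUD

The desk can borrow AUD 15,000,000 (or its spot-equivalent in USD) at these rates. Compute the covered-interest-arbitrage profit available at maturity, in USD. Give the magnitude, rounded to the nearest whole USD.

T = 4/12 years.
Keep in AUD, deliver into the forward: 15,000,000·1.032700·0.5924 = USD 9,176,572.20.
Swap to USD now, deposit: 15,000,000·0.6100·1.018300 = USD 9,317,445.00.
The quoted forward undervalues AUD, so borrow AUD, convert to USD at spot, deposit the USD at 5.49%, and buy AUD forward at 0.5924 to cover the loan.
Arbitrage profit = |9,176,572.20 − 9,317,445.00| = USD 140,873.

USD 140,873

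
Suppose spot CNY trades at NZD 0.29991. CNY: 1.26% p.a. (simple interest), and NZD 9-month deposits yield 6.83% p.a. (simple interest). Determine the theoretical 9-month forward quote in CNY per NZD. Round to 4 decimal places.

T = 9/12 years.
Growth of 1 NZD over T: 1 + 0.0683×9/12 = 1.051225.
CNY growth factor: 1 + 0.0126×9/12 = 1.009450.
So F = 0.29991 × 1.051225 / 1.009450 = 0.3123215 (NZD/CNY).
Quoted the other way: 1/0.3123215 = 3.2018 CNY per NZD.

3.2018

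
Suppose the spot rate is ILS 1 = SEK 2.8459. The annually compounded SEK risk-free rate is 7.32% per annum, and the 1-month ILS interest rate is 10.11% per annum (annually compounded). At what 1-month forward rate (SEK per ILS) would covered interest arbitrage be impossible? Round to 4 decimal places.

2.8398

T = 1/12 years.
Growth of 1 SEK over T: (1 + 0.0732)^(1/12) = 1.0059044.
ILS accumulates by (1 + 0.1011)^(1/12) = 1.0080581.
CIP: F = S · (grow SEK)/(grow ILS) = 2.8459 × 1.0059044/1.0080581 = 2.839820 SEK per ILS.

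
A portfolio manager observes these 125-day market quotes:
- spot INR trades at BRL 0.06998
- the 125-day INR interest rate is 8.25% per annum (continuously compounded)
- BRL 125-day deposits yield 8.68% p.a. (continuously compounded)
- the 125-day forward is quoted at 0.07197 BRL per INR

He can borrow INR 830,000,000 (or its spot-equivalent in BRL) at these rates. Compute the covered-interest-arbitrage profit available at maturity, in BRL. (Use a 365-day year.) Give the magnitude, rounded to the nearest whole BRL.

BRL 1,610,982

T = 125/365 years.
Invest the INR and cover forward: 830,000,000 × 1.0286563383 × 0.07197 = BRL 61,446,889.23.
Convert at spot and invest in BRL: 830,000,000 × 0.06998 × 1.0301722563 = BRL 59,835,907.23.
The quoted forward overvalues INR, so borrow BRL, buy INR at spot, deposit the INR at 8.25%, and sell the proceeds forward at 0.07197.
The gap between the two covered legs is BRL 1,610,982.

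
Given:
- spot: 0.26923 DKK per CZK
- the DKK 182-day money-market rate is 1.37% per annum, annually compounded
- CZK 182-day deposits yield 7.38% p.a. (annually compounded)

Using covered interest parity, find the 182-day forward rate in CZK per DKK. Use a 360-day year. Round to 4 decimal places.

3.8240

T = 182/360 years.
DKK growth factor: (1 + 0.0137)^(182/360) = 1.0069028.
CZK accumulates by (1 + 0.0738)^(182/360) = 1.0366532.
CIP: F = S · (grow DKK)/(grow CZK) = 0.26923 × 1.0069028/1.0366532 = 0.2615035 DKK per CZK.
Invert for CZK per DKK: 1 / 0.2615035 = 3.8240.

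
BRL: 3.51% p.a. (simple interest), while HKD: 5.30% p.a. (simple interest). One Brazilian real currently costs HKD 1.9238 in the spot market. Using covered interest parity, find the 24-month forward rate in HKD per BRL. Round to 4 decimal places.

1.9882

T = 2 years.
HKD growth factor: 1 + 0.0530×2 = 1.106000.
BRL growth factor: 1 + 0.0351×2 = 1.070200.
So F = 1.9238 × 1.106000 / 1.070200 = 1.988154 (HKD/BRL).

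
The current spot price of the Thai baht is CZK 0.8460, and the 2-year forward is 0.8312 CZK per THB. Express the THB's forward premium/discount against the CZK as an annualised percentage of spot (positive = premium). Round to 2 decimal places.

T = 2 years.
Period premium: (0.8312 − 0.846)/0.846 = -0.0174941.
Per annum: -0.0174941 / 2 = -0.008747 = -0.87%.

-0.87%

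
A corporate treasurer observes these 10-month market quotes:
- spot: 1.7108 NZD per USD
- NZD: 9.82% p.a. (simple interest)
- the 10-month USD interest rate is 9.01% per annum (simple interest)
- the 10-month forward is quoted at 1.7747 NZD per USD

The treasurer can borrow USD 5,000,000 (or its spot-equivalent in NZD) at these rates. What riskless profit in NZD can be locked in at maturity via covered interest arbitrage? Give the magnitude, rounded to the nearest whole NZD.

NZD 285,750

T = 10/12 years.
Keep in USD, deliver into the forward: 5,000,000·1.075083333·1.7747 = NZD 9,539,751.96.
Swap to NZD now, deposit: 5,000,000·1.7108·1.081833333 = NZD 9,254,002.33.
The quoted forward overvalues USD, so borrow NZD, buy USD at spot, deposit the USD at 9.01%, and sell the proceeds forward at 1.7747.
The gap between the two covered legs is NZD 285,750.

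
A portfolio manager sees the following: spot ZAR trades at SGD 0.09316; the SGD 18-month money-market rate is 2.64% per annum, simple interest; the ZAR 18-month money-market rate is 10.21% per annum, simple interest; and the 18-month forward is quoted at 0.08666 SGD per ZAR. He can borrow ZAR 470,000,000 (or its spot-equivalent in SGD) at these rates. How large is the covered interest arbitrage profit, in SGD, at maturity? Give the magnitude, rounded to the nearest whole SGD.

T = 18/12 years.
Keep in ZAR, deliver into the forward: 470,000,000·1.153150·0.08666 = SGD 46,968,030.13.
Swap to SGD now, deposit: 470,000,000·0.09316·1.039600 = SGD 45,519,093.92.
The quoted forward overvalues ZAR, so borrow SGD, buy ZAR at spot, deposit the ZAR at 10.21%, and sell the proceeds forward at 0.08666.
The gap between the two covered legs is SGD 1,448,936.

SGD 1,448,936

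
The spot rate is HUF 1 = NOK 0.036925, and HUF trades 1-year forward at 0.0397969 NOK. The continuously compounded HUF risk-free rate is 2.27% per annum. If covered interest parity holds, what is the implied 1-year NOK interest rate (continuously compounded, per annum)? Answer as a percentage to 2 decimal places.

9.76%

T = 1 year.
By CIP, F/S equals the NOK-to-HUF growth ratio: 0.0397969/0.036925 = 1.0777766.
HUF growth factor: e^(0.0227×1) = 1.0229596.
Hence g_NOK = 1.1025219.
r = ln(1.1025219)/1 = 0.097600 → 9.76%.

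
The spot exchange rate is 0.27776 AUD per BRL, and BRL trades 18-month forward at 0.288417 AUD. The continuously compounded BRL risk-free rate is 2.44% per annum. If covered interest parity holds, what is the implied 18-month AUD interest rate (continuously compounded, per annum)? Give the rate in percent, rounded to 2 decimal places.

T = 18/12 years.
CIP gives F = S · g_AUD/g_BRL, so g_AUD/g_BRL = 0.288417/0.27776 = 1.0383677.
The BRL side grows by e^(0.0244×18/12) = 1.037278.
That pins the AUD growth at 1.077076.
r = ln(1.077076)/(18/12) = 0.049500 → 4.95%.

4.95%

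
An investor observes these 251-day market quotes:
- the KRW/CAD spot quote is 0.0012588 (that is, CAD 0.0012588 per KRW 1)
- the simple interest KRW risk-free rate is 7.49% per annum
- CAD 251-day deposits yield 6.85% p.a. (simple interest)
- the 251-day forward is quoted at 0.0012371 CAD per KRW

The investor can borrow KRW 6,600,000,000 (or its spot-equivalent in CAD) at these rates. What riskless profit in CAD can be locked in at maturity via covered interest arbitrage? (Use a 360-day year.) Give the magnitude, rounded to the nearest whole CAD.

CAD 113,627

T = 251/360 years.
Keep in KRW, deliver into the forward: 6,600,000,000·1.052221944·0.0012371 = CAD 8,591,244.86.
Swap to CAD now, deposit: 6,600,000,000·0.0012588·1.047759722 = CAD 8,704,871.59.
The quoted forward undervalues KRW, so borrow KRW, convert to CAD at spot, deposit the CAD at 6.85%, and buy KRW forward at 0.0012371 to cover the loan.
The gap between the two covered legs is CAD 113,627.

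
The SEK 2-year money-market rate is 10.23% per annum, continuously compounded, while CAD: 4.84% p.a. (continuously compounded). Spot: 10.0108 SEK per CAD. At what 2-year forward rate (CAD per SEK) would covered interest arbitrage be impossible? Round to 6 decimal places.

0.089684

T = 2 years.
SEK growth factor: e^(0.1023×2) = 1.2270342.
Growth of 1 CAD over T: e^(0.0484×2) = 1.101640.
So F = 10.0108 × 1.2270342 / 1.101640 = 11.15028 (SEK/CAD).
Quoted the other way: 1/11.15028 = 0.089684 CAD per SEK.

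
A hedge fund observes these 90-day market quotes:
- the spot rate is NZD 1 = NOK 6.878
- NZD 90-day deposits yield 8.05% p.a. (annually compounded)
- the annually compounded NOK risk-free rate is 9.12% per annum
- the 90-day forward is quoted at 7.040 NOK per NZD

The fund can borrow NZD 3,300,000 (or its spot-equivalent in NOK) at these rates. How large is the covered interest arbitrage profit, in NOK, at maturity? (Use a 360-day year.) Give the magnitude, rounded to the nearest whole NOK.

NOK 487,970

T = 90/360 years.
Keep in NZD, deliver into the forward: 3,300,000·1.0195445156·7.040 = NOK 23,686,058.19.
Swap to NOK now, deposit: 3,300,000·6.878·1.0220592882 = NOK 23,198,088.49.
The quoted forward overvalues NZD, so borrow NOK, buy NZD at spot, deposit the NZD at 8.05%, and sell the proceeds forward at 7.040.
The gap between the two covered legs is NOK 487,970.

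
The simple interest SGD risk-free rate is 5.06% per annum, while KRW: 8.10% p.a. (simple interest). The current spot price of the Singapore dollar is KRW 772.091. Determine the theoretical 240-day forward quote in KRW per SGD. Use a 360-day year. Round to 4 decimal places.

T = 240/360 years.
KRW growth factor: 1 + 0.0810×240/360 = 1.054000.
SGD accumulates by 1 + 0.0506×240/360 = 1.033733333.
Forward (KRW per SGD) = 772.091 × 1.054000 / 1.033733333 = 787.228087.

787.2281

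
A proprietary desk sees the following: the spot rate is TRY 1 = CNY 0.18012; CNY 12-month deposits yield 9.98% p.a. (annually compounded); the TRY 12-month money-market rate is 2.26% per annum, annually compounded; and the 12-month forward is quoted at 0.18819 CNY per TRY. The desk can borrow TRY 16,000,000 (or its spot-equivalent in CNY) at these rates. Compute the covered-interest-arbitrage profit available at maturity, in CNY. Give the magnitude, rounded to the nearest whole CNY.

T = 1 year.
Invest the TRY and cover forward: 16,000,000 × 1.022600 × 0.18819 = CNY 3,079,089.50.
Convert at spot and invest in CNY: 16,000,000 × 0.18012 × 1.099800 = CNY 3,169,535.62.
The quoted forward undervalues TRY, so borrow TRY, convert to CNY at spot, deposit the CNY at 9.98%, and buy TRY forward at 0.18819 to cover the loan.
Arbitrage profit = |3,079,089.50 − 3,169,535.62| = CNY 90,446.

CNY 90,446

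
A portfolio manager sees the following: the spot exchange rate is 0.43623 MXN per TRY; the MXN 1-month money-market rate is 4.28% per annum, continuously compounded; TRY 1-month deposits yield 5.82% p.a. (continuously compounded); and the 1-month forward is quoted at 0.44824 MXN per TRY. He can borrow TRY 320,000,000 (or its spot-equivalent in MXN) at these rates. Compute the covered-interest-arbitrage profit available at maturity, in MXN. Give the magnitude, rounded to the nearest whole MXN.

MXN 4,041,785

T = 1/12 years.
Keep in TRY, deliver into the forward: 320,000,000·1.00486178029·0.44824 = MXN 144,134,158.21.
Swap to MXN now, deposit: 320,000,000·0.43623·1.00357303479 = MXN 140,092,372.79.
The quoted forward overvalues TRY, so borrow MXN, buy TRY at spot, deposit the TRY at 5.82%, and sell the proceeds forward at 0.44824.
Profit = 144,134,158.21 − 140,092,372.79 = MXN 4,041,785.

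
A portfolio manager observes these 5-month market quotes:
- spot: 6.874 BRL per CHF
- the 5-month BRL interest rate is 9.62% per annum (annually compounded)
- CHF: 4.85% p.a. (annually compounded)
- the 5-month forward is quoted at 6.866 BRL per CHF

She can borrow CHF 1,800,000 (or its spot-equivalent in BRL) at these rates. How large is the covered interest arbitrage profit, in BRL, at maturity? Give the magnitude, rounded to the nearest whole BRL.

T = 5/12 years.
Route A — deposit CHF, sell forward: 1,800,000 × 1.0199295654 × 6.866 = BRL 12,605,105.51.
Route B — convert at spot, deposit BRL: 1,800,000 × 6.874 × 1.0390124441 = BRL 12,855,908.77.
The quoted forward undervalues CHF, so borrow CHF, convert to BRL at spot, deposit the BRL at 9.62%, and buy CHF forward at 6.866 to cover the loan.
Profit = 12,855,908.77 − 12,605,105.51 = BRL 250,803.

BRL 250,803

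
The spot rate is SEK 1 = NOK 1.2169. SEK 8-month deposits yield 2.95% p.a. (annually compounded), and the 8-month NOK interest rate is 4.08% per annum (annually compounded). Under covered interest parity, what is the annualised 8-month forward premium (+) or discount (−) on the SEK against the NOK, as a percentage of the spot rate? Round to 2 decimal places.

+1.10%

T = 8/12 years.
F = S · g_NOK/g_SEK = 1.2169 × 1.0270183/1.0195712 = 1.2257884.
Annualised premium = (F − S)/S × (1/T) = (1.2257884 − 1.2169)/1.2169 ÷ (8/12) = 1.10%.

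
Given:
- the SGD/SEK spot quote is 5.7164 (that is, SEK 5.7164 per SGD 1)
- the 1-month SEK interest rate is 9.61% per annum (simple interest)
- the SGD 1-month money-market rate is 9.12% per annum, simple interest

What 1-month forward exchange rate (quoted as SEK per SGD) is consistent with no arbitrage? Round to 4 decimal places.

T = 1/12 years.
SEK growth factor: 1 + 0.0961×1/12 = 1.0080083.
SGD growth factor: 1 + 0.0912×1/12 = 1.007600.
So F = 5.7164 × 1.0080083 / 1.007600 = 5.718716 (SEK/SGD).

5.7187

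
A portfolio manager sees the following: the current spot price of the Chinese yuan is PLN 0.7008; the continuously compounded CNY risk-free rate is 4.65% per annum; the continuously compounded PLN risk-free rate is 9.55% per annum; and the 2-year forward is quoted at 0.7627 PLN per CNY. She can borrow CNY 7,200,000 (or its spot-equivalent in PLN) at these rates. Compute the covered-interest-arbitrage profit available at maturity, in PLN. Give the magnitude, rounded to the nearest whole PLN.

PLN 81,043

T = 2 years.
Keep in CNY, deliver into the forward: 7,200,000·1.097461735·0.7627 = PLN 6,026,645.27.
Swap to PLN now, deposit: 7,200,000·0.7008·1.210459452 = PLN 6,107,687.88.
The quoted forward undervalues CNY, so borrow CNY, convert to PLN at spot, deposit the PLN at 9.55%, and buy CNY forward at 0.7627 to cover the loan.
Profit = 6,107,687.88 − 6,026,645.27 = PLN 81,043.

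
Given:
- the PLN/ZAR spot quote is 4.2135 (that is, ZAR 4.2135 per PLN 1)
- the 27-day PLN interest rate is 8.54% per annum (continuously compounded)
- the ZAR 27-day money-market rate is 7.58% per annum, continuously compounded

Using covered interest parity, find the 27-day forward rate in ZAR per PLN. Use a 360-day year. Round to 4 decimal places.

T = 27/360 years.
Growth of 1 ZAR over T: e^(0.0758×27/360) = 1.0057012.
Growth of 1 PLN over T: e^(0.0854×27/360) = 1.0064256.
Forward (ZAR per PLN) = 4.2135 × 1.0057012 / 1.0064256 = 4.210467.

4.2105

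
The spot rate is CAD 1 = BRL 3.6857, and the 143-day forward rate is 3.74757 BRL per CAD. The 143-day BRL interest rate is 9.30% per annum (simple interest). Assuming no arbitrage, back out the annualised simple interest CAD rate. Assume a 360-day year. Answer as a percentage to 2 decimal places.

T = 143/360 years.
CIP gives F = S · g_BRL/g_CAD, so g_BRL/g_CAD = 3.74757/3.6857 = 1.0167865.
BRL growth factor: 1 + 0.0930×143/360 = 1.0369417.
That pins the CAD growth at 1.0198225.
r = (1.0198225 − 1)/(143/360) = 0.049903 → 4.99%.

4.99%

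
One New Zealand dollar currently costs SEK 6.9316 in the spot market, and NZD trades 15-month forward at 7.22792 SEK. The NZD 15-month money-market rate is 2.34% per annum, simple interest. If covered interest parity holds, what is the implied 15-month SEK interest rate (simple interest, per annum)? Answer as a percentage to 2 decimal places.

T = 15/12 years.
F/S = 7.22792/6.9316 = 1.0427491 = (growth of SEK) / (growth of NZD).
The NZD side grows by 1 + 0.0234×15/12 = 1.029250.
Hence g_SEK = 1.0732495.
(1.0732495 − 1)/T = 0.058600, i.e. 5.86%.

5.86%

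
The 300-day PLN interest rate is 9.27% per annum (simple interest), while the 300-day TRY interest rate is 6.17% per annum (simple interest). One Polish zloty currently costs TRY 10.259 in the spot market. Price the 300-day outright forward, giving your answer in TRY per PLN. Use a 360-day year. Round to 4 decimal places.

T = 300/360 years.
TRY growth factor: 1 + 0.0617×300/360 = 1.05141667.
PLN accumulates by 1 + 0.0927×300/360 = 1.077250.
Forward (TRY per PLN) = 10.259 × 1.05141667 / 1.077250 = 10.012981.

10.0130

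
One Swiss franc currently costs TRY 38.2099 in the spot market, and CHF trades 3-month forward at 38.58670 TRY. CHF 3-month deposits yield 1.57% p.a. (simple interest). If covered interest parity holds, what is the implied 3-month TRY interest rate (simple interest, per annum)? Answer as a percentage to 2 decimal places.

T = 3/12 years.
F/S = 38.5867/38.2099 = 1.0098613 = (growth of TRY) / (growth of CHF).
CHF growth factor: 1 + 0.0157×3/12 = 1.003925.
So the TRY growth factor = 1.013825.
r = (1.013825 − 1)/(3/12) = 0.055300 → 5.53%.

5.53%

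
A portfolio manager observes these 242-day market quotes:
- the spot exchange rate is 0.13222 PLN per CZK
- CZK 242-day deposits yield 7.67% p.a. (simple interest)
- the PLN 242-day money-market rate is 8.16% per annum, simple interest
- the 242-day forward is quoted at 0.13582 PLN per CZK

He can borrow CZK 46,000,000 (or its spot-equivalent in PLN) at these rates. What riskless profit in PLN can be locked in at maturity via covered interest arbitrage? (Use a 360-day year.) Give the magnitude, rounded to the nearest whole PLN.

PLN 154,104

T = 242/360 years.
Invest the CZK and cover forward: 46,000,000 × 1.051559444 × 0.13582 = PLN 6,569,848.97.
Convert at spot and invest in PLN: 46,000,000 × 0.13222 × 1.054853333 = PLN 6,415,744.55.
The quoted forward overvalues CZK, so borrow PLN, buy CZK at spot, deposit the CZK at 7.67%, and sell the proceeds forward at 0.13582.
The gap between the two covered legs is PLN 154,104.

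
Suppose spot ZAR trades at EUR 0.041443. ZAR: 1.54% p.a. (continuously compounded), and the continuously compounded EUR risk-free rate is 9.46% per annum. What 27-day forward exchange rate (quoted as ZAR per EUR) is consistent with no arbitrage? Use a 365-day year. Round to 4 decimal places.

23.9886

T = 27/365 years.
EUR growth factor: e^(0.0946×27/365) = 1.00702235.
ZAR accumulates by e^(0.0154×27/365) = 1.00113983.
So F = 0.041443 × 1.00702235 / 1.00113983 = 0.041686512 (EUR/ZAR).
Quoted the other way: 1/0.041686512 = 23.9886 ZAR per EUR.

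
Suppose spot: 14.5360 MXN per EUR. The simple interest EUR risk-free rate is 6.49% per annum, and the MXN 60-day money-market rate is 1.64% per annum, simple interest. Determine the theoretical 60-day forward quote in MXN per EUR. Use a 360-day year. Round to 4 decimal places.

14.4198

T = 60/360 years.
Growth of 1 MXN over T: 1 + 0.0164×60/360 = 1.00273333.
Growth of 1 EUR over T: 1 + 0.0649×60/360 = 1.01081667.
Forward (MXN per EUR) = 14.536 × 1.00273333 / 1.01081667 = 14.419758.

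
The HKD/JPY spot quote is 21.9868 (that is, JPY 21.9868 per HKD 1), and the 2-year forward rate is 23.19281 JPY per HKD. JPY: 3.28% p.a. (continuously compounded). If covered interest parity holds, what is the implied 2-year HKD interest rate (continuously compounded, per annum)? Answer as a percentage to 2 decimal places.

T = 2 years.
By CIP, F/S equals the JPY-to-HKD growth ratio: 23.19281/21.9868 = 1.0548515.
JPY growth factor: e^(0.0328×2) = 1.0677995.
That pins the HKD growth at 1.0122747.
Take logs: ln 1.0122747 / 2 = 0.006100, so 0.61%.

0.61%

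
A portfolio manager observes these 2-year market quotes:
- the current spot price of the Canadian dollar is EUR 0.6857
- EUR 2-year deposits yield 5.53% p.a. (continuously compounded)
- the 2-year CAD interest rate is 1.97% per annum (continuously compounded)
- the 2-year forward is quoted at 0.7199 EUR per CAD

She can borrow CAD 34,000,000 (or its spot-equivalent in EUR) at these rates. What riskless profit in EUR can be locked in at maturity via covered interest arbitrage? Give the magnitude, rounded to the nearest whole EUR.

EUR 580,075

T = 2 years.
Invest the CAD and cover forward: 34,000,000 × 1.040186475 × 0.7199 = EUR 25,460,228.27.
Convert at spot and invest in EUR: 34,000,000 × 0.6857 × 1.1169480383 = EUR 26,040,303.18.
The quoted forward undervalues CAD, so borrow CAD, convert to EUR at spot, deposit the EUR at 5.53%, and buy CAD forward at 0.7199 to cover the loan.
Arbitrage profit = |25,460,228.27 − 26,040,303.18| = EUR 580,075.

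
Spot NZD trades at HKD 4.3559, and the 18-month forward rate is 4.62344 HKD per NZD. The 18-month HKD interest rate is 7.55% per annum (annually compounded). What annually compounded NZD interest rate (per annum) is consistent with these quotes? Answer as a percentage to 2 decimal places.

3.36%

T = 18/12 years.
CIP gives F = S · g_HKD/g_NZD, so g_HKD/g_NZD = 4.62344/4.3559 = 1.0614201.
The HKD side grows by (1 + 0.0755)^(18/12) = 1.1153614.
That pins the NZD growth at 1.0508199.
r = 1.0508199^(12/18) − 1 = 0.033599 → 3.36%.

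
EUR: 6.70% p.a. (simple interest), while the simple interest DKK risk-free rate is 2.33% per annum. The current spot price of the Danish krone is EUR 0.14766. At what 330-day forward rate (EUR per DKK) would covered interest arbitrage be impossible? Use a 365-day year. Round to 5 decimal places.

0.15337

T = 330/365 years.
Growth of 1 EUR over T: 1 + 0.0670×330/365 = 1.0605753.
DKK accumulates by 1 + 0.0233×330/365 = 1.0210658.
CIP: F = S · (grow EUR)/(grow DKK) = 0.14766 × 1.0605753/1.0210658 = 0.1533736 EUR per DKK.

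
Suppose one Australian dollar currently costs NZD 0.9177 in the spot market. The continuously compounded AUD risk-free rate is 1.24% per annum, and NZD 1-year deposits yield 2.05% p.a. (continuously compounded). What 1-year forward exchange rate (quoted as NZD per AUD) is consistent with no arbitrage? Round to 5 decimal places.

T = 1 year.
NZD accumulates by e^(0.0205×1) = 1.0207116.
AUD accumulates by e^(0.0124×1) = 1.0124772.
CIP: F = S · (grow NZD)/(grow AUD) = 0.9177 × 1.0207116/1.0124772 = 0.9251636 NZD per AUD.

0.92516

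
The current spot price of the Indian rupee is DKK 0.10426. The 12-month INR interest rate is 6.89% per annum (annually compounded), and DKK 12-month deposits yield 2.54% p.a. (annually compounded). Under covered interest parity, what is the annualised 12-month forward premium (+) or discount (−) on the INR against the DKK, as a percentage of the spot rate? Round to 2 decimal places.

T = 1 year.
F = S · g_DKK/g_INR = 0.10426 × 1.025400/1.068900 = 0.10001703.
Annualised premium = (F − S)/S × (1/T) = (0.10001703 − 0.10426)/0.10426 ÷ 1 = -4.07%.

-4.07%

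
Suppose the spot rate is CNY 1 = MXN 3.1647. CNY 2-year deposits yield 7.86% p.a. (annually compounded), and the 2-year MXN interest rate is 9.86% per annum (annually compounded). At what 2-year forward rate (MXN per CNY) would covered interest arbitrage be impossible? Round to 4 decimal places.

3.2832

T = 2 years.
MXN growth factor: (1 + 0.0986)^2 = 1.206922.
CNY growth factor: (1 + 0.0786)^2 = 1.163378.
Forward (MXN per CNY) = 3.1647 × 1.206922 / 1.163378 = 3.283151.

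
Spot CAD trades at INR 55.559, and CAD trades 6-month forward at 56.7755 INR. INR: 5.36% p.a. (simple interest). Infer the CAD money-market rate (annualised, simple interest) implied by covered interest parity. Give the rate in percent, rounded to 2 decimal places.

0.96%

T = 6/12 years.
CIP gives F = S · g_INR/g_CAD, so g_INR/g_CAD = 56.7755/55.559 = 1.0218956.
INR growth factor: 1 + 0.0536×6/12 = 1.026800.
That pins the CAD growth at 1.0047993.
r = (1.0047993 − 1)/(6/12) = 0.009599 → 0.96%.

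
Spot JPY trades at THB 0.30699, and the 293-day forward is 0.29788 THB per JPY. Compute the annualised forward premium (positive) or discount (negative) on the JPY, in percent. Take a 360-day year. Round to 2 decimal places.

T = 293/360 years.
JPY trades forward at -2.96752% vs spot over the period.
×(1/T) gives -3.65% p.a.

-3.65%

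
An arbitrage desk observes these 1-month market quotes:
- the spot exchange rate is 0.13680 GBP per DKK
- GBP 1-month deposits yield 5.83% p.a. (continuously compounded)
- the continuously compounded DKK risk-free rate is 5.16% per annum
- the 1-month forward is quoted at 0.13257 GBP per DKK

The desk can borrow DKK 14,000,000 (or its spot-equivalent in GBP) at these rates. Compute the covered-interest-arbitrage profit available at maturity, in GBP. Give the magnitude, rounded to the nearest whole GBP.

GBP 60,549

T = 1/12 years.
Keep in DKK, deliver into the forward: 14,000,000·1.004309258·0.13257 = GBP 1,863,977.90.
Swap to GBP now, deposit: 14,000,000·0.13680·1.004870154 = GBP 1,924,527.32.
The quoted forward undervalues DKK, so borrow DKK, convert to GBP at spot, deposit the GBP at 5.83%, and buy DKK forward at 0.13257 to cover the loan.
Arbitrage profit = |1,863,977.90 − 1,924,527.32| = GBP 60,549.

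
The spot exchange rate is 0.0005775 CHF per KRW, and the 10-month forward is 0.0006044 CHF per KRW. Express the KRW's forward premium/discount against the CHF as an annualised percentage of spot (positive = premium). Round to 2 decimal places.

T = 10/12 years.
Period premium: (0.0006044 − 0.0005775)/0.0005775 = 0.0465801.
Annualise by dividing by T: 0.0465801 / (10/12) = 0.055896 → 5.59%.

+5.59%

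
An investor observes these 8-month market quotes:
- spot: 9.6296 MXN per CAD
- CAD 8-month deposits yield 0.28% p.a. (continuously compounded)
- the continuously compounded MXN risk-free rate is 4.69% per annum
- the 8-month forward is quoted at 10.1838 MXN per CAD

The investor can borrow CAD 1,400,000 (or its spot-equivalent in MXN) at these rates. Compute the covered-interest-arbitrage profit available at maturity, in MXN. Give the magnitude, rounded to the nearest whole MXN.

MXN 374,340

T = 8/12 years.
Keep in CAD, deliver into the forward: 1,400,000·1.00186841·10.1838 = MXN 14,283,958.52.
Swap to MXN now, deposit: 1,400,000·9.6296·1.0317606034 = MXN 13,909,618.67.
The quoted forward overvalues CAD, so borrow MXN, buy CAD at spot, deposit the CAD at 0.28%, and sell the proceeds forward at 10.1838.
Arbitrage profit = |14,283,958.52 − 13,909,618.67| = MXN 374,340.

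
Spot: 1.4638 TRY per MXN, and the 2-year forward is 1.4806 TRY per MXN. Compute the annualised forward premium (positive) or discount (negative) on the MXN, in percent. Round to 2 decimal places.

T = 2 years.
MXN trades forward at +1.14770% vs spot over the period.
Per annum: 0.0114770 / 2 = 0.005738 = 0.57%.

+0.57%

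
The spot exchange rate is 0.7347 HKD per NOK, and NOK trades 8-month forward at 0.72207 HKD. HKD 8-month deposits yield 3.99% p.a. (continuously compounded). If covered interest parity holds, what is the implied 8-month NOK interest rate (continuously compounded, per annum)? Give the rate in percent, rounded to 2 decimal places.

T = 8/12 years.
F/S = 0.72207/0.7347 = 0.9828093 = (growth of HKD) / (growth of NOK).
The HKD side grows by e^(0.0399×8/12) = 1.0269569.
That pins the NOK growth at 1.0449198.
r = ln(1.0449198)/(8/12) = 0.065910 → 6.59%.

6.59%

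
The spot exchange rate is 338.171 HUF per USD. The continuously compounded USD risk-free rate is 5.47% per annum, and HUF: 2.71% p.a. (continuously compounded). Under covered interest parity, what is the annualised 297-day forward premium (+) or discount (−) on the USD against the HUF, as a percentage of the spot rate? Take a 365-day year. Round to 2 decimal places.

-2.73%

T = 297/365 years.
CIP forward (HUF per USD) = 338.171 × 1.0222962/1.0455147 = 330.660992.
(F − S)/S ÷ T = (330.660992 − 338.171)/338.171/(297/365) = -0.027292 → -2.73%.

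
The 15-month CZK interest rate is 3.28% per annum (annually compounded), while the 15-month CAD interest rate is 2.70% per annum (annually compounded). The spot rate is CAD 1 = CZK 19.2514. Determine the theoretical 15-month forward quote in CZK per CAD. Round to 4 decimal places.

19.3874

T = 15/12 years.
Growth of 1 CZK over T: (1 + 0.0328)^(15/12) = 1.04116674.
CAD growth factor: (1 + 0.0270)^(15/12) = 1.03386315.
CIP: F = S · (grow CZK)/(grow CAD) = 19.2514 × 1.04116674/1.03386315 = 19.387399 CZK per CAD.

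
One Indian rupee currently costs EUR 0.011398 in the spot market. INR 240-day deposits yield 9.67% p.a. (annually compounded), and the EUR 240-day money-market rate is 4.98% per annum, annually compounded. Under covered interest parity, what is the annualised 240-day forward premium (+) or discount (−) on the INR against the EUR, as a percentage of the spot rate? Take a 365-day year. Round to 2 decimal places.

-4.31%

T = 240/365 years.
No-arbitrage forward: 0.011398 × 1.032472 / 1.0625739 = 0.011075103 EUR/INR.
(F − S)/S ÷ T = (0.011075103 − 0.011398)/0.011398/(240/365) = -0.043084 → -4.31%.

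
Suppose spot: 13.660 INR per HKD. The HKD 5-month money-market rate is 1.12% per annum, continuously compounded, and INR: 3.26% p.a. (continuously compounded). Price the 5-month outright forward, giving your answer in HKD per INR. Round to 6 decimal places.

0.072557

T = 5/12 years.
INR accumulates by e^(0.0326×5/12) = 1.013676.
HKD growth factor: e^(0.0112×5/12) = 1.0046776.
So F = 13.66 × 1.013676 / 1.0046776 = 13.78235 (INR/HKD).
Invert for HKD per INR: 1 / 13.78235 = 0.072557.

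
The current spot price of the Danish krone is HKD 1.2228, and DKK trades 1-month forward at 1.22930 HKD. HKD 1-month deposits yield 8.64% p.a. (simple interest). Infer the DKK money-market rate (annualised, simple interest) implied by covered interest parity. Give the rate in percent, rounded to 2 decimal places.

2.25%

T = 1/12 years.
By CIP, F/S equals the HKD-to-DKK growth ratio: 1.2293/1.2228 = 1.0053157.
HKD growth factor: 1 + 0.0864×1/12 = 1.007200.
Hence g_DKK = 1.0018743.
(1.0018743 − 1)/T = 0.022492, i.e. 2.25%.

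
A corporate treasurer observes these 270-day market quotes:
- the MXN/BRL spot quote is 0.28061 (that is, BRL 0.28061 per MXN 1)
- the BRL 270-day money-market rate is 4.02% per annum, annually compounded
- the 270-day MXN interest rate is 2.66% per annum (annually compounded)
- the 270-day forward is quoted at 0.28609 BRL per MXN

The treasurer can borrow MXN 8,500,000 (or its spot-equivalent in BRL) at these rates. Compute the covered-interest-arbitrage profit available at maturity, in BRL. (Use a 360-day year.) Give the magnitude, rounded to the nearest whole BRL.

T = 270/360 years.
Keep in MXN, deliver into the forward: 8,500,000·1.019884391·0.28609 = BRL 2,480,119.17.
Swap to BRL now, deposit: 8,500,000·0.28061·1.030000978 = BRL 2,456,742.88.
The quoted forward overvalues MXN, so borrow BRL, buy MXN at spot, deposit the MXN at 2.66%, and sell the proceeds forward at 0.28609.
The gap between the two covered legs is BRL 23,376.

BRL 23,376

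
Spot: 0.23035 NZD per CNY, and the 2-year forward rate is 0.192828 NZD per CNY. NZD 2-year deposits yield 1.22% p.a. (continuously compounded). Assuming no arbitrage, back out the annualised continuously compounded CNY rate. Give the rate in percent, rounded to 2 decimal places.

10.11%

T = 2 years.
By CIP, F/S equals the NZD-to-CNY growth ratio: 0.192828/0.23035 = 0.8371087.
NZD growth factor: e^(0.0122×2) = 1.0247001.
So the CNY growth factor = 1.2240944.
Take logs: ln 1.2240944 / 2 = 0.101101, so 10.11%.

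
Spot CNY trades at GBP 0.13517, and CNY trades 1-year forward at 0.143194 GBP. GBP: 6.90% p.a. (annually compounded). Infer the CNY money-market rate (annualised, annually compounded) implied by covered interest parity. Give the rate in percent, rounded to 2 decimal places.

0.91%

T = 1 year.
F/S = 0.143194/0.13517 = 1.0593623 = (growth of GBP) / (growth of CNY).
The GBP side grows by (1 + 0.0690)^1 = 1.069000.
So the CNY growth factor = 1.0090976.
Annualise: 1.0090976^(1/1) − 1 = 0.009098 = 0.91%.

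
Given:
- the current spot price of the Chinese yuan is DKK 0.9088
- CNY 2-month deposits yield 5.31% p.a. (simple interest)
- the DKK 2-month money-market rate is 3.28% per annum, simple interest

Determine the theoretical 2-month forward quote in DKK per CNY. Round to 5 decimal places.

0.90575

T = 2/12 years.
Growth of 1 DKK over T: 1 + 0.0328×2/12 = 1.0054667.
CNY growth factor: 1 + 0.0531×2/12 = 1.008850.
Forward (DKK per CNY) = 0.9088 × 1.0054667 / 1.008850 = 0.9057522.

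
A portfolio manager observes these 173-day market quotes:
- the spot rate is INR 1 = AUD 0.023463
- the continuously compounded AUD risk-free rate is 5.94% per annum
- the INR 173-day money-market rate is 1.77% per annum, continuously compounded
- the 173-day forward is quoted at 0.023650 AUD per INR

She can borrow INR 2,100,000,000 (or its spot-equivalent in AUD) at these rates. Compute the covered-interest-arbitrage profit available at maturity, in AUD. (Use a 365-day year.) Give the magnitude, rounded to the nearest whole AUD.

AUD 595,815

T = 173/365 years.
Invest the INR and cover forward: 2,100,000,000 × 1.008424604 × 0.023650 = AUD 50,083,407.96.
Convert at spot and invest in AUD: 2,100,000,000 × 0.023463 × 1.0285540414 = AUD 50,679,223.29.
The quoted forward undervalues INR, so borrow INR, convert to AUD at spot, deposit the AUD at 5.94%, and buy INR forward at 0.023650 to cover the loan.
The gap between the two covered legs is AUD 595,815.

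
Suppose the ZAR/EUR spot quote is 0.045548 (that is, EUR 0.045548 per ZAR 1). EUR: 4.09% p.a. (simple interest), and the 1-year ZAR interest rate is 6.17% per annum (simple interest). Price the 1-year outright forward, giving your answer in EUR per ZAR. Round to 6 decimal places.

0.044656

T = 1 year.
Growth of 1 EUR over T: 1 + 0.0409×1 = 1.040900.
ZAR accumulates by 1 + 0.0617×1 = 1.061700.
CIP: F = S · (grow EUR)/(grow ZAR) = 0.045548 × 1.040900/1.061700 = 0.04465566 EUR per ZAR.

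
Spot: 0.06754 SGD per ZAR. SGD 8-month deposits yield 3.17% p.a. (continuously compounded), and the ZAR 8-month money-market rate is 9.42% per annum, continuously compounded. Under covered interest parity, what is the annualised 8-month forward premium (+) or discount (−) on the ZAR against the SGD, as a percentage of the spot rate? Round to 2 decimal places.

-6.12%

T = 8/12 years.
CIP forward (SGD per ZAR) = 0.06754 × 1.0213582/1.0648139 = 0.06478365.
(F − S)/S ÷ T = (0.06478365 − 0.06754)/0.06754/(8/12) = -0.061216 → -6.12%.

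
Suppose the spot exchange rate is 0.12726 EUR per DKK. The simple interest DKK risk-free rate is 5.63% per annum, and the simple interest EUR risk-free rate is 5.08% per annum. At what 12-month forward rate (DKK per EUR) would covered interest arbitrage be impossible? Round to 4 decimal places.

T = 1 year.
Growth of 1 EUR over T: 1 + 0.0508×1 = 1.050800.
Growth of 1 DKK over T: 1 + 0.0563×1 = 1.056300.
So F = 0.12726 × 1.050800 / 1.056300 = 0.1265974 (EUR/DKK).
Invert for DKK per EUR: 1 / 0.1265974 = 7.8991.

7.8991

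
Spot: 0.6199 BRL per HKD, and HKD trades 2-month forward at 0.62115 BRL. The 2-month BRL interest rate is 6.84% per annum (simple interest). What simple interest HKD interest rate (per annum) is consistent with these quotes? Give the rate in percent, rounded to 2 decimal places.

T = 2/12 years.
By CIP, F/S equals the BRL-to-HKD growth ratio: 0.62115/0.6199 = 1.0020165.
The BRL side grows by 1 + 0.0684×2/12 = 1.011400.
Hence g_HKD = 1.0093646.
r = (1.0093646 − 1)/(2/12) = 0.056188 → 5.62%.

5.62%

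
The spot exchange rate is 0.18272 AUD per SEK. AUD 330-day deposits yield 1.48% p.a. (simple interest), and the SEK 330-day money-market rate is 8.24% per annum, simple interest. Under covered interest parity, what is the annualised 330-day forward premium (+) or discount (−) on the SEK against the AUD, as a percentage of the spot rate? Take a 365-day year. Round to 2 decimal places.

-6.29%

T = 330/365 years.
No-arbitrage forward: 0.18272 × 1.0133808 / 1.0744986 = 0.17232683 AUD/SEK.
Annualised premium = (F − S)/S × (1/T) = (0.17232683 − 0.18272)/0.18272 ÷ (330/365) = -6.29%.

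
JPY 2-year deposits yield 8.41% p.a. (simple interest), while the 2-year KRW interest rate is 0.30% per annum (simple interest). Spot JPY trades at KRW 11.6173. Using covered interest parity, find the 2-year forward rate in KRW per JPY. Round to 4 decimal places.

10.0043

T = 2 years.
Growth of 1 KRW over T: 1 + 0.0030×2 = 1.006000.
JPY growth factor: 1 + 0.0841×2 = 1.168200.
Forward (KRW per JPY) = 11.6173 × 1.006000 / 1.168200 = 10.004283.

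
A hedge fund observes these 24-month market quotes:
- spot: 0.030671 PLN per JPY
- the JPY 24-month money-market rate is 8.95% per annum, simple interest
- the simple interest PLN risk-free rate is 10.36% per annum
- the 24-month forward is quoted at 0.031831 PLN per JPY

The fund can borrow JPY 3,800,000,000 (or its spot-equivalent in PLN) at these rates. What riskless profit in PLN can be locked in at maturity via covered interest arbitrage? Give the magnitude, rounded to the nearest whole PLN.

T = 2 years.
Invest the JPY and cover forward: 3,800,000,000 × 1.179000 × 0.031831 = PLN 142,609,246.20.
Convert at spot and invest in PLN: 3,800,000,000 × 0.030671 × 1.207200 = PLN 140,698,918.56.
The quoted forward overvalues JPY, so borrow PLN, buy JPY at spot, deposit the JPY at 8.95%, and sell the proceeds forward at 0.031831.
The gap between the two covered legs is PLN 1,910,328.

PLN 1,910,328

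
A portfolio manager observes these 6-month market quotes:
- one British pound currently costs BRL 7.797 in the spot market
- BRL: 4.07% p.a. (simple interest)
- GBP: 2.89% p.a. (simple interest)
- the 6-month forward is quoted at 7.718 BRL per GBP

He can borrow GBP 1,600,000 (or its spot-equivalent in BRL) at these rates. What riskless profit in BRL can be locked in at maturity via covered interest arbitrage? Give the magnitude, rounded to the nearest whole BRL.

BRL 201,830

T = 6/12 years.
Route A — deposit GBP, sell forward: 1,600,000 × 1.014450 × 7.718 = BRL 12,527,240.16.
Route B — convert at spot, deposit BRL: 1,600,000 × 7.797 × 1.020350 = BRL 12,729,070.32.
The quoted forward undervalues GBP, so borrow GBP, convert to BRL at spot, deposit the BRL at 4.07%, and buy GBP forward at 7.718 to cover the loan.
Profit = 12,729,070.32 − 12,527,240.16 = BRL 201,830.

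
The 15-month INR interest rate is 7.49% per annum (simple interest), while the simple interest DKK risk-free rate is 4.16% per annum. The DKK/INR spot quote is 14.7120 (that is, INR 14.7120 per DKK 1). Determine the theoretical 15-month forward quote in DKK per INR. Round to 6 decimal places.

T = 15/12 years.
INR growth factor: 1 + 0.0749×15/12 = 1.093625.
DKK growth factor: 1 + 0.0416×15/12 = 1.052000.
Forward (INR per DKK) = 14.712 × 1.093625 / 1.052000 = 15.29412.
Invert for DKK per INR: 1 / 15.29412 = 0.065385.

0.065385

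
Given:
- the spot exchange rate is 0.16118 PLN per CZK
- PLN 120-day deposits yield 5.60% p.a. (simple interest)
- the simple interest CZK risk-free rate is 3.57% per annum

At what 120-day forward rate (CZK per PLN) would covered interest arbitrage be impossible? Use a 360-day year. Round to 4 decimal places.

6.1630

T = 120/360 years.
PLN accumulates by 1 + 0.0560×120/360 = 1.0186667.
CZK accumulates by 1 + 0.0357×120/360 = 1.011900.
So F = 0.16118 × 1.0186667 / 1.011900 = 0.1622578 (PLN/CZK).
Quoted the other way: 1/0.1622578 = 6.1630 CZK per PLN.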